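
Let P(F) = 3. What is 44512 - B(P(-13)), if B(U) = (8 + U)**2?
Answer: 44391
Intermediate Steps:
44512 - B(P(-13)) = 44512 - (8 + 3)**2 = 44512 - 1*11**2 = 44512 - 1*121 = 44512 - 121 = 44391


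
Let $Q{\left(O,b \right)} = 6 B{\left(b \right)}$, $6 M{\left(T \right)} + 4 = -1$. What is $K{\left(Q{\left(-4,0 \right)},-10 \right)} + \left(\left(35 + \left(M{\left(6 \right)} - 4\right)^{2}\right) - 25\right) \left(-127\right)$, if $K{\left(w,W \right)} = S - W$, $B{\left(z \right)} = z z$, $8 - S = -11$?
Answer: $- \frac{151483}{36} \approx -4207.9$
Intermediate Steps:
$S = 19$ ($S = 8 - -11 = 8 + 11 = 19$)
$B{\left(z \right)} = z^{2}$
$M{\left(T \right)} = - \frac{5}{6}$ ($M{\left(T \right)} = - \frac{2}{3} + \frac{1}{6} \left(-1\right) = - \frac{2}{3} - \frac{1}{6} = - \frac{5}{6}$)
$Q{\left(O,b \right)} = 6 b^{2}$
$K{\left(w,W \right)} = 19 - W$
$K{\left(Q{\left(-4,0 \right)},-10 \right)} + \left(\left(35 + \left(M{\left(6 \right)} - 4\right)^{2}\right) - 25\right) \left(-127\right) = \left(19 - -10\right) + \left(\left(35 + \left(- \frac{5}{6} - 4\right)^{2}\right) - 25\right) \left(-127\right) = \left(19 + 10\right) + \left(\left(35 + \left(- \frac{29}{6}\right)^{2}\right) - 25\right) \left(-127\right) = 29 + \left(\left(35 + \frac{841}{36}\right) - 25\right) \left(-127\right) = 29 + \left(\frac{2101}{36} - 25\right) \left(-127\right) = 29 + \frac{1201}{36} \left(-127\right) = 29 - \frac{152527}{36} = - \frac{151483}{36}$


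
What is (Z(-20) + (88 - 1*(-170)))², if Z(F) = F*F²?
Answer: 59938564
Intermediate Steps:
Z(F) = F³
(Z(-20) + (88 - 1*(-170)))² = ((-20)³ + (88 - 1*(-170)))² = (-8000 + (88 + 170))² = (-8000 + 258)² = (-7742)² = 59938564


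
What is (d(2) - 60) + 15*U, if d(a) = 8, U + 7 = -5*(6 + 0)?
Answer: -607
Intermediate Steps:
U = -37 (U = -7 - 5*(6 + 0) = -7 - 5*6 = -7 - 30 = -37)
(d(2) - 60) + 15*U = (8 - 60) + 15*(-37) = -52 - 555 = -607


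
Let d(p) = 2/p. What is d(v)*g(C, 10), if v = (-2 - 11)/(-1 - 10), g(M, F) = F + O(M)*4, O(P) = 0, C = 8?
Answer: 220/13 ≈ 16.923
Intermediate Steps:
g(M, F) = F (g(M, F) = F + 0*4 = F + 0 = F)
v = 13/11 (v = -13/(-11) = -13*(-1/11) = 13/11 ≈ 1.1818)
d(v)*g(C, 10) = (2/(13/11))*10 = (2*(11/13))*10 = (22/13)*10 = 220/13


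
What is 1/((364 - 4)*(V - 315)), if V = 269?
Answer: -1/16560 ≈ -6.0386e-5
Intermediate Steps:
1/((364 - 4)*(V - 315)) = 1/((364 - 4)*(269 - 315)) = 1/(360*(-46)) = 1/(-16560) = -1/16560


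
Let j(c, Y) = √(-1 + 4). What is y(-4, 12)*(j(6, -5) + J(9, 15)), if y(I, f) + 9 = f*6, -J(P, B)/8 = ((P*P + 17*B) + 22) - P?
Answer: -175896 + 63*√3 ≈ -1.7579e+5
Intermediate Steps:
J(P, B) = -176 - 136*B - 8*P² + 8*P (J(P, B) = -8*(((P*P + 17*B) + 22) - P) = -8*(((P² + 17*B) + 22) - P) = -8*((22 + P² + 17*B) - P) = -8*(22 + P² - P + 17*B) = -176 - 136*B - 8*P² + 8*P)
y(I, f) = -9 + 6*f (y(I, f) = -9 + f*6 = -9 + 6*f)
j(c, Y) = √3
y(-4, 12)*(j(6, -5) + J(9, 15)) = (-9 + 6*12)*(√3 + (-176 - 136*15 - 8*9² + 8*9)) = (-9 + 72)*(√3 + (-176 - 2040 - 8*81 + 72)) = 63*(√3 + (-176 - 2040 - 648 + 72)) = 63*(√3 - 2792) = 63*(-2792 + √3) = -175896 + 63*√3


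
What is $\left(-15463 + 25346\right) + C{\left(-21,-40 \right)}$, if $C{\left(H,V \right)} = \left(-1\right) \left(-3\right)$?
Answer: $9886$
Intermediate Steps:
$C{\left(H,V \right)} = 3$
$\left(-15463 + 25346\right) + C{\left(-21,-40 \right)} = \left(-15463 + 25346\right) + 3 = 9883 + 3 = 9886$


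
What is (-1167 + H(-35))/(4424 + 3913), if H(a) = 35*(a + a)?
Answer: -3617/8337 ≈ -0.43385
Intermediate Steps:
H(a) = 70*a (H(a) = 35*(2*a) = 70*a)
(-1167 + H(-35))/(4424 + 3913) = (-1167 + 70*(-35))/(4424 + 3913) = (-1167 - 2450)/8337 = -3617*1/8337 = -3617/8337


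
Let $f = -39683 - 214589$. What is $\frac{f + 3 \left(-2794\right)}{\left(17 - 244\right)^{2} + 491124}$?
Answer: $- \frac{262654}{542653} \approx -0.48402$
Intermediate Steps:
$f = -254272$ ($f = -39683 - 214589 = -254272$)
$\frac{f + 3 \left(-2794\right)}{\left(17 - 244\right)^{2} + 491124} = \frac{-254272 + 3 \left(-2794\right)}{\left(17 - 244\right)^{2} + 491124} = \frac{-254272 - 8382}{\left(-227\right)^{2} + 491124} = - \frac{262654}{51529 + 491124} = - \frac{262654}{542653}$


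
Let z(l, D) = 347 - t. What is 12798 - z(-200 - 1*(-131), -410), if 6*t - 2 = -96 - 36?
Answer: 37288/3 ≈ 12429.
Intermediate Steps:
t = -65/3 (t = ⅓ + (-96 - 36)/6 = ⅓ + (⅙)*(-132) = ⅓ - 22 = -65/3 ≈ -21.667)
z(l, D) = 1106/3 (z(l, D) = 347 - 1*(-65/3) = 347 + 65/3 = 1106/3)
12798 - z(-200 - 1*(-131), -410) = 12798 - 1*1106/3 = 12798 - 1106/3 = 37288/3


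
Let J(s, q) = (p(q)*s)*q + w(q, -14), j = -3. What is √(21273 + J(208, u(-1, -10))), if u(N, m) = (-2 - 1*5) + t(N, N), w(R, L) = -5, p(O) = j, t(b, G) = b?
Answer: 2*√6565 ≈ 162.05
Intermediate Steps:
p(O) = -3
u(N, m) = -7 + N (u(N, m) = (-2 - 1*5) + N = (-2 - 5) + N = -7 + N)
J(s, q) = -5 - 3*q*s (J(s, q) = (-3*s)*q - 5 = -3*q*s - 5 = -5 - 3*q*s)
√(21273 + J(208, u(-1, -10))) = √(21273 + (-5 - 3*(-7 - 1)*208)) = √(21273 + (-5 - 3*(-8)*208)) = √(21273 + (-5 + 4992)) = √(21273 + 4987) = √26260 = 2*√6565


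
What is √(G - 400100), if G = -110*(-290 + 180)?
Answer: 20*I*√970 ≈ 622.9*I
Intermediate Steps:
G = 12100 (G = -110*(-110) = 12100)
√(G - 400100) = √(12100 - 400100) = √(-388000) = 20*I*√970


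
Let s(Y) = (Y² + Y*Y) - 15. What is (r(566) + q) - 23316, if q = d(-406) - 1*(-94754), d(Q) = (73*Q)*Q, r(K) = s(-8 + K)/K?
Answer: 6851750469/566 ≈ 1.2106e+7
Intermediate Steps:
s(Y) = -15 + 2*Y² (s(Y) = (Y² + Y²) - 15 = 2*Y² - 15 = -15 + 2*Y²)
r(K) = (-15 + 2*(-8 + K)²)/K
d(Q) = 73*Q²
q = 12127782 (q = 73*(-406)² - 1*(-94754) = 73*164836 + 94754 = 12033028 + 94754 = 12127782)
(r(566) + q) - 23316 = ((-15 + 2*(-8 + 566)²)/566 + 12127782) - 23316 = ((-15 + 2*558²)/566 + 12127782) - 23316 = ((-15 + 2*311364)/566 + 12127782) - 23316 = ((-15 + 622728)/566 + 12127782) - 23316 = ((1/566)*622713 + 12127782) - 23316 = (622713/566 + 12127782) - 23316 = 6864947325/566 - 23316 = 6851750469/566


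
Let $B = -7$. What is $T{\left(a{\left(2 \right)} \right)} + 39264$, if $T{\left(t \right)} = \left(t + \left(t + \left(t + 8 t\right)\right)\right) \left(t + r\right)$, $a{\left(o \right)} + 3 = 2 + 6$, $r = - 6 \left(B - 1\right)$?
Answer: $42179$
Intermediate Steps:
$r = 48$ ($r = - 6 \left(-7 - 1\right) = \left(-6\right) \left(-8\right) = 48$)
$a{\left(o \right)} = 5$ ($a{\left(o \right)} = -3 + \left(2 + 6\right) = -3 + 8 = 5$)
$T{\left(t \right)} = 11 t \left(48 + t\right)$ ($T{\left(t \right)} = \left(t + \left(t + \left(t + 8 t\right)\right)\right) \left(t + 48\right) = \left(t + \left(t + 9 t\right)\right) \left(48 + t\right) = \left(t + 10 t\right) \left(48 + t\right) = 11 t \left(48 + t\right)$)
$T{\left(a{\left(2 \right)} \right)} + 39264 = 11 \cdot 5 \left(48 + 5\right) + 39264 = 11 \cdot 5 \cdot 53 + 39264 = 2915 + 39264 = 42179$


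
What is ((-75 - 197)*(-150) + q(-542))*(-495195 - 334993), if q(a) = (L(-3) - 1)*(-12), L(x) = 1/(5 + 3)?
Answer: -33880387374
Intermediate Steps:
L(x) = 1/8
q(a) = 21/2 (q(a) = (1/8 - 1)*(-12) = -7/8*(-12) = 21/2)
((-75 - 197)*(-150) + q(-542))*(-495195 - 334993) = ((-75 - 197)*(-150) + 21/2)*(-495195 - 334993) = (-272*(-150) + 21/2)*(-830188) = (40800 + 21/2)*(-830188) = (81621/2)*(-830188) = -33880387374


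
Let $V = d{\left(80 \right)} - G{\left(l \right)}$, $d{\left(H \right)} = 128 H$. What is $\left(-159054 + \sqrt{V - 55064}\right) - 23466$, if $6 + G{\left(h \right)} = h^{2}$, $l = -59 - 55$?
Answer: $-182520 + i \sqrt{57814} \approx -1.8252 \cdot 10^{5} + 240.45 i$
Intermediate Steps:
$l = -114$ ($l = -59 - 55 = -114$)
$G{\left(h \right)} = -6 + h^{2}$
$V = -2750$ ($V = 128 \cdot 80 - \left(-6 + \left(-114\right)^{2}\right) = 10240 - \left(-6 + 12996\right) = 10240 - 12990 = -2750$)
$\left(-159054 + \sqrt{V - 55064}\right) - 23466 = \left(-159054 + \sqrt{-2750 - 55064}\right) - 23466 = \left(-159054 + \sqrt{-57814}\right) - 23466 = \left(-159054 + i \sqrt{57814}\right) - 23466 = -182520 + i \sqrt{57814}$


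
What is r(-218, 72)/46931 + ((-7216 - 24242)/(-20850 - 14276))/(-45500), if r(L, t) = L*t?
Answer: -255993280851/765374213500 ≈ -0.33447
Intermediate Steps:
r(-218, 72)/46931 + ((-7216 - 24242)/(-20850 - 14276))/(-45500) = -218*72/46931 + ((-7216 - 24242)/(-20850 - 14276))/(-45500) = -15696*1/46931 - 31458/(-35126)*(-1/45500) = -15696/46931 - 31458*(-1/35126)*(-1/45500) = -15696/46931 + (2247/2509)*(-1/45500) = -15696/46931 - 321/16308500 = -255993280851/765374213500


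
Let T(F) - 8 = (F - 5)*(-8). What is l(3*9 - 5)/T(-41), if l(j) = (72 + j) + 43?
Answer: 137/376 ≈ 0.36436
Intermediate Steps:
T(F) = 48 - 8*F (T(F) = 8 + (F - 5)*(-8) = 8 + (-5 + F)*(-8) = 8 + (40 - 8*F) = 48 - 8*F)
l(j) = 115 + j
l(3*9 - 5)/T(-41) = (115 + (3*9 - 5))/(48 - 8*(-41)) = (115 + (27 - 5))/(48 + 328) = (115 + 22)/376 = 137*(1/376) = 137/376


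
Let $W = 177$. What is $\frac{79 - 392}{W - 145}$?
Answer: $- \frac{313}{32} \approx -9.7813$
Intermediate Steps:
$\frac{79 - 392}{W - 145} = \frac{79 - 392}{177 - 145} = - \frac{313}{32}$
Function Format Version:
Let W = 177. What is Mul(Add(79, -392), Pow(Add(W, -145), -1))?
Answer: Rational(-313, 32) ≈ -9.7813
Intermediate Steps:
Mul(Add(79, -392), Pow(Add(W, -145), -1)) = Mul(Add(79, -392), Pow(Add(177, -145), -1)) = Mul(-313, Pow(32, -1)) = Mul(-313, Rational(1, 32)) = Rational(-313, 32)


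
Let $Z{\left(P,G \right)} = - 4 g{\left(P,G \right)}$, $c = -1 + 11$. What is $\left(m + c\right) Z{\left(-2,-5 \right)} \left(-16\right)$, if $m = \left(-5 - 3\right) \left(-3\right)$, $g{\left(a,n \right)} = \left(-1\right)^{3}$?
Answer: $-2176$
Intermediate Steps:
$c = 10$
$g{\left(a,n \right)} = -1$
$Z{\left(P,G \right)} = 4$ ($Z{\left(P,G \right)} = \left(-4\right) \left(-1\right) = 4$)
$m = 24$ ($m = \left(-5 - 3\right) \left(-3\right) = \left(-8\right) \left(-3\right) = 24$)
$\left(m + c\right) Z{\left(-2,-5 \right)} \left(-16\right) = \left(24 + 10\right) 4 \left(-16\right) = 34 \cdot 4 \left(-16\right) = 136 \left(-16\right) = -2176$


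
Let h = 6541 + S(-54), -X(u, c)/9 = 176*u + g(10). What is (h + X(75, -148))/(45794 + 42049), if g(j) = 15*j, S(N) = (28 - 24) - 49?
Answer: -113654/87843 ≈ -1.2938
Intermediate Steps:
S(N) = -45 (S(N) = 4 - 49 = -45)
X(u, c) = -1350 - 1584*u (X(u, c) = -9*(176*u + 15*10) = -9*(176*u + 150) = -9*(150 + 176*u) = -1350 - 1584*u)
h = 6496 (h = 6541 - 45 = 6496)
(h + X(75, -148))/(45794 + 42049) = (6496 + (-1350 - 1584*75))/(45794 + 42049) = (6496 + (-1350 - 118800))/87843 = (6496 - 120150)*(1/87843) = -113654*1/87843 = -113654/87843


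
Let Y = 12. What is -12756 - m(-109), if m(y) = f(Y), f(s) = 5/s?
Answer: -153077/12 ≈ -12756.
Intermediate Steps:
m(y) = 5/12
-12756 - m(-109) = -12756 - 1*5/12 = -12756 - 5/12 = -153077/12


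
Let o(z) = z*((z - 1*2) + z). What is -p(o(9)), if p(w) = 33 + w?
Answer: -177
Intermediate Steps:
o(z) = z*(-2 + 2*z) (o(z) = z*((z - 2) + z) = z*((-2 + z) + z) = z*(-2 + 2*z))
-p(o(9)) = -(33 + 2*9*(-1 + 9)) = -(33 + 2*9*8) = -(33 + 144) = -1*177 = -177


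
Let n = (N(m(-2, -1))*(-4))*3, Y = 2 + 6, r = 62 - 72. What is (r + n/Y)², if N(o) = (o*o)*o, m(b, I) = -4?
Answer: 7396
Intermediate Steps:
r = -10
Y = 8
N(o) = o³ (N(o) = o²*o = o³)
n = 768 (n = ((-4)³*(-4))*3 = -64*(-4)*3 = 256*3 = 768)
(r + n/Y)² = (-10 + 768/8)² = (-10 + 768*(⅛))² = (-10 + 96)² = 86² = 7396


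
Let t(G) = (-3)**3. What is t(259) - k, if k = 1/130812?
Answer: -3531925/130812 ≈ -27.000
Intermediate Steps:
k = 1/130812 ≈ 7.6446e-6
t(G) = -27
t(259) - k = -27 - 1*1/130812 = -27 - 1/130812 = -3531925/130812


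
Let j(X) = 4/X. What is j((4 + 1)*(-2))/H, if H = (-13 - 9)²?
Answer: -1/1210 ≈ -0.00082645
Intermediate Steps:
H = 484 (H = (-22)² = 484)
j((4 + 1)*(-2))/H = (4/(((4 + 1)*(-2))))/484 = (4/((5*(-2))))*(1/484) = (4/(-10))*(1/484) = (4*(-⅒))*(1/484) = -⅖*1/484 = -1/1210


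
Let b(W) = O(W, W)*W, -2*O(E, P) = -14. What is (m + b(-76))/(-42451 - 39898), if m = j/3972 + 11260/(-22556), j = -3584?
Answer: 2986796203/461115448923 ≈ 0.0064773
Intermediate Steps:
O(E, P) = 7 (O(E, P) = -½*(-14) = 7)
b(W) = 7*W
m = -7847839/5599527 (m = -3584/3972 + 11260/(-22556) = -3584*1/3972 + 11260*(-1/22556) = -896/993 - 2815/5639 = -7847839/5599527 ≈ -1.4015)
(m + b(-76))/(-42451 - 39898) = (-7847839/5599527 + 7*(-76))/(-42451 - 39898) = (-7847839/5599527 - 532)/(-82349) = -2986796203/5599527*(-1/82349) = 2986796203/461115448923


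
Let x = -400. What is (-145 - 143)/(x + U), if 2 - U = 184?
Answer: 48/97 ≈ 0.49485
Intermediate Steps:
U = -182 (U = 2 - 1*184 = 2 - 184 = -182)
(-145 - 143)/(x + U) = (-145 - 143)/(-400 - 182) = -288/(-582) = -288*(-1/582) = 48/97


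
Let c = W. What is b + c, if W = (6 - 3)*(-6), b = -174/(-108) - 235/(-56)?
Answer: -6145/504 ≈ -12.192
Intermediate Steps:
b = 2927/504 (b = -174*(-1/108) - 235*(-1/56) = 29/18 + 235/56 = 2927/504 ≈ 5.8075)
W = -18 (W = 3*(-6) = -18)
c = -18
b + c = 2927/504 - 18 = -6145/504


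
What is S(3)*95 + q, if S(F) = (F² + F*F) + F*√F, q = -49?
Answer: 1661 + 285*√3 ≈ 2154.6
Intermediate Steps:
S(F) = F^(3/2) + 2*F² (S(F) = (F² + F²) + F^(3/2) = 2*F² + F^(3/2) = F^(3/2) + 2*F²)
S(3)*95 + q = (3^(3/2) + 2*3²)*95 - 49 = (3*√3 + 2*9)*95 - 49 = (3*√3 + 18)*95 - 49 = (18 + 3*√3)*95 - 49 = (1710 + 285*√3) - 49 = 1661 + 285*√3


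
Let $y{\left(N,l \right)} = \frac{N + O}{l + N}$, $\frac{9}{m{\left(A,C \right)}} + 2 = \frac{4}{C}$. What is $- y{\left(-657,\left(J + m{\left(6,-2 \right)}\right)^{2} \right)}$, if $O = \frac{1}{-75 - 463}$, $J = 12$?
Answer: $- \frac{2827736}{2418579} \approx -1.1692$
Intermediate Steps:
$m{\left(A,C \right)} = \frac{9}{-2 + \frac{4}{C}}$
$O = - \frac{1}{538}$ ($O = \frac{1}{-538} = - \frac{1}{538} \approx -0.0018587$)
$y{\left(N,l \right)} = \frac{- \frac{1}{538} + N}{N + l}$ ($y{\left(N,l \right)} = \frac{N - \frac{1}{538}}{l + N} = \frac{- \frac{1}{538} + N}{N + l}$)
$- y{\left(-657,\left(J + m{\left(6,-2 \right)}\right)^{2} \right)} = - \frac{- \frac{1}{538} - 657}{-657 + \left(12 - - \frac{18}{-4 + 2 \left(-2\right)}\right)^{2}} = - \frac{-353467}{\left(-657 + \left(12 - - \frac{18}{-4 - 4}\right)^{2}\right) 538} = - \frac{-353467}{\left(-657 + \left(12 - - \frac{18}{-8}\right)^{2}\right) 538} = - \frac{-353467}{\left(-657 + \left(12 - \left(-18\right) \left(- \frac{1}{8}\right)\right)^{2}\right) 538} = - \frac{-353467}{\left(-657 + \left(12 - \frac{9}{4}\right)^{2}\right) 538} = - \frac{-353467}{\left(-657 + \left(\frac{39}{4}\right)^{2}\right) 538} = - \frac{-353467}{\left(-657 + \frac{1521}{16}\right) 538} = - \frac{-353467}{\left(- \frac{8991}{16}\right) 538} = - \frac{\left(-16\right) \left(-353467\right)}{8991 \cdot 538} = \left(-1\right) \frac{2827736}{2418579} = - \frac{2827736}{2418579}$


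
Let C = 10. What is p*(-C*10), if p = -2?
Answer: 200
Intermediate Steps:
p*(-C*10) = -2*(-1*10)*10 = -(-20)*10 = -2*(-100) = 200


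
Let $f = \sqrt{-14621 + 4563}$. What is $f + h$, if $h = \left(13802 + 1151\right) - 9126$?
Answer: $5827 + i \sqrt{10058} \approx 5827.0 + 100.29 i$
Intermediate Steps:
$h = 5827$ ($h = 14953 - 9126 = 5827$)
$f = i \sqrt{10058}$ ($f = \sqrt{-10058} = i \sqrt{10058} \approx 100.29 i$)
$f + h = i \sqrt{10058} + 5827 = 5827 + i \sqrt{10058}$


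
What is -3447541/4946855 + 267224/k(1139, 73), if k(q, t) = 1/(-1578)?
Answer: -2085987207908101/4946855 ≈ -4.2168e+8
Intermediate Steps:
k(q, t) = -1/1578
-3447541/4946855 + 267224/k(1139, 73) = -3447541/4946855 + 267224/(-1/1578) = -3447541*1/4946855 + 267224*(-1578) = -3447541/4946855 - 421679472 = -2085987207908101/4946855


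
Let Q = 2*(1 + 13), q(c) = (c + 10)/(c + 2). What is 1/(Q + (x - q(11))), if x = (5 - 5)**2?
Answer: 13/343 ≈ 0.037901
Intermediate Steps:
q(c) = (10 + c)/(2 + c)
x = 0 (x = 0**2 = 0)
Q = 28 (Q = 2*14 = 28)
1/(Q + (x - q(11))) = 1/(28 + (0 - (10 + 11)/(2 + 11))) = 1/(28 + (0 - 21/13)) = 1/(28 - 21/13) = 1/(343/13) = 13/343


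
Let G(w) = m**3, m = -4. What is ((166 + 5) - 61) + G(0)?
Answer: 46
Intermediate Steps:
G(w) = -64 (G(w) = (-4)**3 = -64)
((166 + 5) - 61) + G(0) = ((166 + 5) - 61) - 64 = (171 - 61) - 64 = 110 - 64 = 46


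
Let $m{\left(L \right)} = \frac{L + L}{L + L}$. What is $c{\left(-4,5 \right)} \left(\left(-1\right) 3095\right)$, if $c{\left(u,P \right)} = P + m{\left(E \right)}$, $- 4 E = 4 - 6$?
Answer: $-18570$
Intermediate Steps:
$E = \frac{1}{2}$ ($E = - \frac{4 - 6}{4} = \left(- \frac{1}{4}\right) \left(-2\right) = \frac{1}{2} \approx 0.5$)
$m{\left(L \right)} = 1$ ($m{\left(L \right)} = \frac{2 L}{2 L} = 2 L \frac{1}{2 L} = 1$)
$c{\left(u,P \right)} = 1 + P$ ($c{\left(u,P \right)} = P + 1 = 1 + P$)
$c{\left(-4,5 \right)} \left(\left(-1\right) 3095\right) = \left(1 + 5\right) \left(\left(-1\right) 3095\right) = 6 \left(-3095\right) = -18570$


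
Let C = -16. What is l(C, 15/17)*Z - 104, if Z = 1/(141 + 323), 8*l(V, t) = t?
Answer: -6562801/63104 ≈ -104.00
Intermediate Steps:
l(V, t) = t/8
Z = 1/464 ≈ 0.0021552
l(C, 15/17)*Z - 104 = ((15/17)/8)*(1/464) - 104 = ((15*(1/17))/8)*(1/464) - 104 = ((1/8)*(15/17))*(1/464) - 104 = (15/136)*(1/464) - 104 = 15/63104 - 104 = -6562801/63104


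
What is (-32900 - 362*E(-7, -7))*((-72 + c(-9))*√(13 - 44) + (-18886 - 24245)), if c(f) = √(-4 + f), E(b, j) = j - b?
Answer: 1419009900 + 32900*√403 + 2368800*I*√31 ≈ 1.4197e+9 + 1.3189e+7*I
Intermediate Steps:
(-32900 - 362*E(-7, -7))*((-72 + c(-9))*√(13 - 44) + (-18886 - 24245)) = (-32900 - 362*(-7 - 1*(-7)))*((-72 + √(-4 - 9))*√(13 - 44) + (-18886 - 24245)) = (-32900 - 362*(-7 + 7))*((-72 + √(-13))*√(-31) - 43131) = (-32900 - 362*0)*((-72 + I*√13)*(I*√31) - 43131) = (-32900 + 0)*(I*√31*(-72 + I*√13) - 43131) = -32900*(-43131 + I*√31*(-72 + I*√13)) = 1419009900 - 32900*I*√31*(-72 + I*√13)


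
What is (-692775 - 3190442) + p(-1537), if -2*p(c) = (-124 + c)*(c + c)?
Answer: -6436174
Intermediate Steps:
p(c) = -c*(-124 + c) (p(c) = -(-124 + c)*(c + c)/2 = -(-124 + c)*2*c/2 = -c*(-124 + c))
(-692775 - 3190442) + p(-1537) = (-692775 - 3190442) - 1537*(124 - 1*(-1537)) = -3883217 - 1537*(124 + 1537) = -3883217 - 1537*1661 = -3883217 - 2552957 = -6436174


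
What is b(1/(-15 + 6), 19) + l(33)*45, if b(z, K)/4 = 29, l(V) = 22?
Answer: 1106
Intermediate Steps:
b(z, K) = 116 (b(z, K) = 4*29 = 116)
b(1/(-15 + 6), 19) + l(33)*45 = 116 + 22*45 = 116 + 990 = 1106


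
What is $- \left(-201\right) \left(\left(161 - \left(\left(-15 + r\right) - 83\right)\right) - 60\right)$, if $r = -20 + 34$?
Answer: $37185$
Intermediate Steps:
$r = 14$
$- \left(-201\right) \left(\left(161 - \left(\left(-15 + r\right) - 83\right)\right) - 60\right) = - \left(-201\right) \left(\left(161 - \left(\left(-15 + 14\right) - 83\right)\right) - 60\right) = - \left(-201\right) \left(\left(161 - \left(-1 - 83\right)\right) - 60\right) = - \left(-201\right) \left(\left(161 - -84\right) - 60\right) = - \left(-201\right) \left(\left(161 + 84\right) - 60\right) = - \left(-201\right) \left(245 - 60\right) = - \left(-201\right) 185 = \left(-1\right) \left(-37185\right) = 37185$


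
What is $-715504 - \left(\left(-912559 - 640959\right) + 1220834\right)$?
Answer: $-382820$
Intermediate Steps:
$-715504 - \left(\left(-912559 - 640959\right) + 1220834\right) = -715504 - \left(-1553518 + 1220834\right) = -715504 - -332684 = -715504 + 332684 = -382820$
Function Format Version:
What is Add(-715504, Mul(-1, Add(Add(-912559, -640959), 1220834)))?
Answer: -382820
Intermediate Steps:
Add(-715504, Mul(-1, Add(Add(-912559, -640959), 1220834))) = Add(-715504, Mul(-1, Add(-1553518, 1220834))) = Add(-715504, Mul(-1, -332684)) = Add(-715504, 332684) = -382820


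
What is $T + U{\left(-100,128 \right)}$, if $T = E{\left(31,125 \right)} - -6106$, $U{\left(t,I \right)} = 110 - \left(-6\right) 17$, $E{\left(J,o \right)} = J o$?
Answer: $10193$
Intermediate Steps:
$U{\left(t,I \right)} = 212$ ($U{\left(t,I \right)} = 110 - -102 = 110 + 102 = 212$)
$T = 9981$ ($T = 31 \cdot 125 - -6106 = 3875 + 6106 = 9981$)
$T + U{\left(-100,128 \right)} = 9981 + 212 = 10193$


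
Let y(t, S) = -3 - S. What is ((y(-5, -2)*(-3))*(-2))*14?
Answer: -84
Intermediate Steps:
((y(-5, -2)*(-3))*(-2))*14 = (((-3 - 1*(-2))*(-3))*(-2))*14 = (((-3 + 2)*(-3))*(-2))*14 = (-1*(-3)*(-2))*14 = (3*(-2))*14 = -6*14 = -84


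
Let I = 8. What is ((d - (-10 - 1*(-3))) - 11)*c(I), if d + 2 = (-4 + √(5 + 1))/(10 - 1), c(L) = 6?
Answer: -116/3 + 2*√6/3 ≈ -37.034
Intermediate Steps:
d = -22/9 + √6/9 (d = -2 + (-4 + √(5 + 1))/(10 - 1) = -2 + (-4 + √6)/9 = -2 + (-4 + √6)*(⅑) = -2 + (-4/9 + √6/9) = -22/9 + √6/9 ≈ -2.1723)
((d - (-10 - 1*(-3))) - 11)*c(I) = (((-22/9 + √6/9) - (-10 - 1*(-3))) - 11)*6 = (((-22/9 + √6/9) - (-10 + 3)) - 11)*6 = (((-22/9 + √6/9) - 1*(-7)) - 11)*6 = (((-22/9 + √6/9) + 7) - 11)*6 = ((41/9 + √6/9) - 11)*6 = (-58/9 + √6/9)*6 = -116/3 + 2*√6/3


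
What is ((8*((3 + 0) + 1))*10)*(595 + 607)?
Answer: 384640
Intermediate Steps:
((8*((3 + 0) + 1))*10)*(595 + 607) = ((8*(3 + 1))*10)*1202 = ((8*4)*10)*1202 = (32*10)*1202 = 320*1202 = 384640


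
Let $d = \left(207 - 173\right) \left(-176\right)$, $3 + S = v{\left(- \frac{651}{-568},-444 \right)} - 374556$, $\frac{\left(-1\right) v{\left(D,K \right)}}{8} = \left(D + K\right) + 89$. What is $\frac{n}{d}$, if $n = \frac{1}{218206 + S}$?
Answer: $\frac{71}{65226042816} \approx 1.0885 \cdot 10^{-9}$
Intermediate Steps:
$v{\left(D,K \right)} = -712 - 8 D - 8 K$ ($v{\left(D,K \right)} = - 8 \left(\left(D + K\right) + 89\right) = - 8 \left(89 + D + K\right) = -712 - 8 D - 8 K$)
$S = - \frac{26392700}{71}$ ($S = -3 - \left(371716 + 8 \left(-651\right) \frac{1}{-568}\right) = -3 - \left(371716 + 8 \left(-651\right) \left(- \frac{1}{568}\right)\right) = -3 - \frac{26392487}{71} = - \frac{26392700}{71} \approx -3.7173 \cdot 10^{5}$)
$d = -5984$ ($d = 34 \left(-176\right) = -5984$)
$n = - \frac{71}{10900074}$ ($n = \frac{1}{218206 - \frac{26392700}{71}} = \frac{1}{- \frac{10900074}{71}} = - \frac{71}{10900074} \approx -6.5137 \cdot 10^{-6}$)
$\frac{n}{d} = - \frac{71}{10900074 \left(-5984\right)} = \left(- \frac{71}{10900074}\right) \left(- \frac{1}{5984}\right) = \frac{71}{65226042816}$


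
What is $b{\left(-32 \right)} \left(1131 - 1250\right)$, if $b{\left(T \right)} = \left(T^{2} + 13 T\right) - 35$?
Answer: $-68187$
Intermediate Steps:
$b{\left(T \right)} = -35 + T^{2} + 13 T$
$b{\left(-32 \right)} \left(1131 - 1250\right) = \left(-35 + \left(-32\right)^{2} + 13 \left(-32\right)\right) \left(1131 - 1250\right) = \left(-35 + 1024 - 416\right) \left(-119\right) = 573 \left(-119\right) = -68187$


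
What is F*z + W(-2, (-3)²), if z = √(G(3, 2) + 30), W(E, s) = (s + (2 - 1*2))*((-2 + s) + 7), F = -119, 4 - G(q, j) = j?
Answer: 126 - 476*√2 ≈ -547.17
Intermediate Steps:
G(q, j) = 4 - j
W(E, s) = s*(5 + s) (W(E, s) = (s + (2 - 2))*(5 + s) = (s + 0)*(5 + s) = s*(5 + s))
z = 4*√2 (z = √((4 - 1*2) + 30) = √((4 - 2) + 30) = √(2 + 30) = √32 = 4*√2 ≈ 5.6569)
F*z + W(-2, (-3)²) = -476*√2 + (-3)²*(5 + (-3)²) = -476*√2 + 9*(5 + 9) = -476*√2 + 9*14 = -476*√2 + 126 = 126 - 476*√2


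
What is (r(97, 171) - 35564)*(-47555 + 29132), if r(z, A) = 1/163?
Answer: 106796859813/163 ≈ 6.5520e+8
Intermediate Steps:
r(z, A) = 1/163
(r(97, 171) - 35564)*(-47555 + 29132) = (1/163 - 35564)*(-47555 + 29132) = -5796931/163*(-18423) = 106796859813/163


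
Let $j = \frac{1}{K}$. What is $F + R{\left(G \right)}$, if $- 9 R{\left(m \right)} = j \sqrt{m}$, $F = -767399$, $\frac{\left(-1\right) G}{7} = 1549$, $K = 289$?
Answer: $-767399 - \frac{i \sqrt{10843}}{2601} \approx -7.674 \cdot 10^{5} - 0.040034 i$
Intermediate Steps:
$G = -10843$ ($G = \left(-7\right) 1549 = -10843$)
$j = \frac{1}{289} \approx 0.0034602$
$R{\left(m \right)} = - \frac{\sqrt{m}}{2601}$ ($R{\left(m \right)} = - \frac{\frac{1}{289} \sqrt{m}}{9} = - \frac{\sqrt{m}}{2601}$)
$F + R{\left(G \right)} = -767399 - \frac{\sqrt{-10843}}{2601} = -767399 - \frac{i \sqrt{10843}}{2601}$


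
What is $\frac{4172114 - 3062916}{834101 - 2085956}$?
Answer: $- \frac{1109198}{1251855} \approx -0.88604$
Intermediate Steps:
$\frac{4172114 - 3062916}{834101 - 2085956} = \frac{1109198}{-1251855} = 1109198 \left(- \frac{1}{1251855}\right) = - \frac{1109198}{1251855}$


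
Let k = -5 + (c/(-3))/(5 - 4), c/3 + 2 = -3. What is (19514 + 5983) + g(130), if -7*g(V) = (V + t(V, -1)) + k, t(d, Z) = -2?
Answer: 178351/7 ≈ 25479.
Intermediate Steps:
c = -15 (c = -6 + 3*(-3) = -6 - 9 = -15)
k = 0 (k = -5 + (-15/(-3))/(5 - 4) = -5 + (-15*(-⅓))/1 = -5 + 1*5 = -5 + 5 = 0)
g(V) = 2/7 - V/7 (g(V) = -((V - 2) + 0)/7 = -((-2 + V) + 0)/7 = -(-2 + V)/7 = 2/7 - V/7)
(19514 + 5983) + g(130) = (19514 + 5983) + (2/7 - ⅐*130) = 25497 + (2/7 - 130/7) = 25497 - 128/7 = 178351/7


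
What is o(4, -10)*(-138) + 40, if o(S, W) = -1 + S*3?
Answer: -1478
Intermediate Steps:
o(S, W) = -1 + 3*S
o(4, -10)*(-138) + 40 = (-1 + 3*4)*(-138) + 40 = (-1 + 12)*(-138) + 40 = 11*(-138) + 40 = -1518 + 40 = -1478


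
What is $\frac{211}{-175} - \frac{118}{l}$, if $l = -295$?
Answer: $- \frac{141}{175} \approx -0.80571$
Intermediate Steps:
$\frac{211}{-175} - \frac{118}{l} = \frac{211}{-175} - \frac{118}{-295} = 211 \left(- \frac{1}{175}\right) - - \frac{2}{5} = - \frac{211}{175} + \frac{2}{5} = - \frac{141}{175}$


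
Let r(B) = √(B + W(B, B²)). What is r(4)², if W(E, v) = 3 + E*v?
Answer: 71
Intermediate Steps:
r(B) = √(3 + B + B³) (r(B) = √(B + (3 + B*B²)) = √(B + (3 + B³)) = √(3 + B + B³))
r(4)² = (√(3 + 4 + 4³))² = (√(3 + 4 + 64))² = (√71)² = 71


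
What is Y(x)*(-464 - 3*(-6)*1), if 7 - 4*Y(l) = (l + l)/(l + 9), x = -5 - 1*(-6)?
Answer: -3791/5 ≈ -758.20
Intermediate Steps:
x = 1 (x = -5 + 6 = 1)
Y(l) = 7/4 - l/(2*(9 + l)) (Y(l) = 7/4 - (l + l)/(4*(l + 9)) = 7/4 - 2*l/(4*(9 + l)) = 7/4 - l/(2*(9 + l)))
Y(x)*(-464 - 3*(-6)*1) = ((63 + 5*1)/(4*(9 + 1)))*(-464 - 3*(-6)*1) = ((¼)*(63 + 5)/10)*(-464 + 18*1) = ((¼)*(⅒)*68)*(-464 + 18) = (17/10)*(-446) = -3791/5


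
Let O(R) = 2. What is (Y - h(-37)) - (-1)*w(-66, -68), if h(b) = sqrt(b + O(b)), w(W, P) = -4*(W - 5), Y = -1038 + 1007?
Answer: 253 - I*sqrt(35) ≈ 253.0 - 5.9161*I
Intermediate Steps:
Y = -31
w(W, P) = 20 - 4*W (w(W, P) = -4*(-5 + W) = 20 - 4*W)
h(b) = sqrt(2 + b) (h(b) = sqrt(b + 2) = sqrt(2 + b))
(Y - h(-37)) - (-1)*w(-66, -68) = (-31 - sqrt(2 - 37)) - (-1)*(20 - 4*(-66)) = (-31 - sqrt(-35)) - (-1)*(20 + 264) = (-31 - I*sqrt(35)) - (-1)*284 = (-31 - I*sqrt(35)) - 1*(-284) = (-31 - I*sqrt(35)) + 284 = 253 - I*sqrt(35)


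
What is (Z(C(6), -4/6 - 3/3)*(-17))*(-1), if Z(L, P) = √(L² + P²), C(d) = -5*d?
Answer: 425*√13/3 ≈ 510.79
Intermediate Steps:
(Z(C(6), -4/6 - 3/3)*(-17))*(-1) = (√((-5*6)² + (-4/6 - 3/3)²)*(-17))*(-1) = (√((-30)² + (-4*⅙ - 3*⅓)²)*(-17))*(-1) = (√(900 + (-⅔ - 1)²)*(-17))*(-1) = (√(900 + (-5/3)²)*(-17))*(-1) = (√(900 + 25/9)*(-17))*(-1) = (√(8125/9)*(-17))*(-1) = ((25*√13/3)*(-17))*(-1) = -425*√13/3*(-1) = 425*√13/3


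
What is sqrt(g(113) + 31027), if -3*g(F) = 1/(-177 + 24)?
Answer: sqrt(726311094)/153 ≈ 176.14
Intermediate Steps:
g(F) = 1/459 (g(F) = -1/(3*(-177 + 24)) = -1/3/(-153) = -1/3*(-1/153) = 1/459)
sqrt(g(113) + 31027) = sqrt(1/459 + 31027) = sqrt(14241394/459) = sqrt(726311094)/153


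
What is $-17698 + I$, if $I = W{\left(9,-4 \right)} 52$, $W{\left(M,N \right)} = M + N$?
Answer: $-17438$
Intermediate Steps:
$I = 260$ ($I = \left(9 - 4\right) 52 = 5 \cdot 52 = 260$)
$-17698 + I = -17698 + 260 = -17438$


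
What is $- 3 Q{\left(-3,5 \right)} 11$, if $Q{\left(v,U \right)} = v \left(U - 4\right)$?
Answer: $99$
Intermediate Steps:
$Q{\left(v,U \right)} = v \left(-4 + U\right)$
$- 3 Q{\left(-3,5 \right)} 11 = - 3 \left(- 3 \left(-4 + 5\right)\right) 11 = - 3 \left(\left(-3\right) 1\right) 11 = \left(-3\right) \left(-3\right) 11 = 9 \cdot 11 = 99$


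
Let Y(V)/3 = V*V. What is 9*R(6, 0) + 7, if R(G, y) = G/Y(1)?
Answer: 25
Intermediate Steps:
Y(V) = 3*V² (Y(V) = 3*(V*V) = 3*V²)
R(G, y) = G/3 (R(G, y) = G/((3*1²)) = G/((3*1)) = G/3)
9*R(6, 0) + 7 = 9*((⅓)*6) + 7 = 9*2 + 7 = 18 + 7 = 25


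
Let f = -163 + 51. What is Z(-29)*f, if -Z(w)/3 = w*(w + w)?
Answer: 565152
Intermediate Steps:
Z(w) = -6*w**2 (Z(w) = -3*w*(w + w) = -3*w*2*w = -6*w**2)
f = -112
Z(-29)*f = -6*(-29)**2*(-112) = -6*841*(-112) = -5046*(-112) = 565152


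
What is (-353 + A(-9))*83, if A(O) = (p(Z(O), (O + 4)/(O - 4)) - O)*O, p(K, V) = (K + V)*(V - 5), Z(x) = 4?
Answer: -3532978/169 ≈ -20905.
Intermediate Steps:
p(K, V) = (-5 + V)*(K + V) (p(K, V) = (K + V)*(-5 + V) = (-5 + V)*(K + V))
A(O) = O*(-20 - O + (4 + O)²/(-4 + O)² - (4 + O)/(-4 + O)) (A(O) = ((((O + 4)/(O - 4))² - 5*4 - 5*(O + 4)/(O - 4) + 4*((O + 4)/(O - 4))) - O)*O = ((((4 + O)/(-4 + O))² - 20 - 5*(4 + O)/(-4 + O) + 4*((4 + O)/(-4 + O))) - O)*O = (((4 + O)²/(-4 + O)² - 20 - 5*(4 + O)/(-4 + O) + 4*(4 + O)/(-4 + O)) - O)*O = ((-20 + (4 + O)²/(-4 + O)² - (4 + O)/(-4 + O)) - O)*O = (-20 - O + (4 + O)²/(-4 + O)² - (4 + O)/(-4 + O))*O = O*(-20 - O + (4 + O)²/(-4 + O)² - (4 + O)/(-4 + O)))
(-353 + A(-9))*83 = (-353 - 9*(-288 - 1*(-9)³ - 12*(-9)² + 152*(-9))/(16 + (-9)² - 8*(-9)))*83 = (-353 - 9*(-288 - 1*(-729) - 12*81 - 1368)/(16 + 81 + 72))*83 = (-353 - 9*(-288 + 729 - 972 - 1368)/169)*83 = (-353 - 9*1/169*(-1899))*83 = (-353 + 17091/169)*83 = -42566/169*83 = -3532978/169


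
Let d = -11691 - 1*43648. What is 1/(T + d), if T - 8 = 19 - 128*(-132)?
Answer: -1/38416 ≈ -2.6031e-5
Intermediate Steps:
d = -55339 (d = -11691 - 43648 = -55339)
T = 16923 (T = 8 + (19 - 128*(-132)) = 8 + (19 + 16896) = 8 + 16915 = 16923)
1/(T + d) = 1/(16923 - 55339) = 1/(-38416) = -1/38416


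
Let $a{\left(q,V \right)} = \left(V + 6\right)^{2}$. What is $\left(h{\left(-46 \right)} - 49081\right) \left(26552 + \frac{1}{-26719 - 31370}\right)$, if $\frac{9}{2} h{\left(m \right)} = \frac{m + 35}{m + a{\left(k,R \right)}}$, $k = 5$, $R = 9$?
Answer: $- \frac{121955166433255151}{93581379} \approx -1.3032 \cdot 10^{9}$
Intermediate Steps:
$a{\left(q,V \right)} = \left(6 + V\right)^{2}$
$h{\left(m \right)} = \frac{2 \left(35 + m\right)}{9 \left(225 + m\right)}$ ($h{\left(m \right)} = \frac{2 \frac{m + 35}{m + \left(6 + 9\right)^{2}}}{9} = \frac{2 \frac{35 + m}{m + 15^{2}}}{9} = \frac{2 \frac{35 + m}{m + 225}}{9} = \frac{2 \frac{35 + m}{225 + m}}{9} = \frac{2 \left(35 + m\right)}{9 \left(225 + m\right)}$)
$\left(h{\left(-46 \right)} - 49081\right) \left(26552 + \frac{1}{-26719 - 31370}\right) = \left(\frac{2 \left(35 - 46\right)}{9 \left(225 - 46\right)} - 49081\right) \left(26552 + \frac{1}{-26719 - 31370}\right) = \left(\frac{2}{9} \cdot \frac{1}{179} \left(-11\right) - 49081\right) \left(26552 + \frac{1}{-58089}\right) = \left(\frac{2}{9} \cdot \frac{1}{179} \left(-11\right) - 49081\right) \left(26552 - \frac{1}{58089}\right) = \left(- \frac{22}{1611} - 49081\right) \frac{1542379127}{58089} = \left(- \frac{79069513}{1611}\right) \frac{1542379127}{58089} = - \frac{121955166433255151}{93581379}$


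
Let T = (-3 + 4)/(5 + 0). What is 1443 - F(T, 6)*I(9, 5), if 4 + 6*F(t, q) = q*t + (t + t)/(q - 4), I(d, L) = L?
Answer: 8671/6 ≈ 1445.2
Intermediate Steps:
T = ⅕ (T = 1/5 = 1*(⅕) = ⅕ ≈ 0.20000)
F(t, q) = -⅔ + t/(3*(-4 + q)) + q*t/6 (F(t, q) = -⅔ + (q*t + (t + t)/(q - 4))/6 = -⅔ + (q*t + (2*t)/(-4 + q))/6 = -⅔ + (q*t + 2*t/(-4 + q))/6 = -⅔ + (t/(3*(-4 + q)) + q*t/6) = -⅔ + t/(3*(-4 + q)) + q*t/6)
1443 - F(T, 6)*I(9, 5) = 1443 - (16 - 4*6 + 2*(⅕) + (⅕)*6² - 4*6*⅕)/(6*(-4 + 6))*5 = 1443 - (⅙)*(16 - 24 + ⅖ + (⅕)*36 - 24/5)/2*5 = 1443 - (⅙)*(½)*(16 - 24 + ⅖ + 36/5 - 24/5)*5 = 1443 - (⅙)*(½)*(-26/5)*5 = 1443 - (-13)*5/30 = 1443 - 1*(-13/6) = 1443 + 13/6 = 8671/6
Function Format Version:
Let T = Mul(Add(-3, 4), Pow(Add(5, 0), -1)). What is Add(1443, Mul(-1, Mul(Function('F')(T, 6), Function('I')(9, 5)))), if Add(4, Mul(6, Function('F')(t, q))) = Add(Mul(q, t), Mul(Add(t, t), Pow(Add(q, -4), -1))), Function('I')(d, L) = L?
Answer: Rational(8671, 6) ≈ 1445.2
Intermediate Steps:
T = Rational(1, 5) (T = Mul(1, Pow(5, -1)) = Mul(1, Rational(1, 5)) = Rational(1, 5) ≈ 0.20000)
Function('F')(t, q) = Add(Rational(-2, 3), Mul(Rational(1, 3), t, Pow(Add(-4, q), -1)), Mul(Rational(1, 6), q, t)) (Function('F')(t, q) = Add(Rational(-2, 3), Mul(Rational(1, 6), Add(Mul(q, t), Mul(Add(t, t), Pow(Add(q, -4), -1))))) = Add(Rational(-2, 3), Mul(Rational(1, 6), Add(Mul(q, t), Mul(Mul(2, t), Pow(Add(-4, q), -1))))) = Add(Rational(-2, 3), Mul(Rational(1, 6), Add(Mul(q, t), Mul(2, t, Pow(Add(-4, q), -1))))) = Add(Rational(-2, 3), Add(Mul(Rational(1, 3), t, Pow(Add(-4, q), -1)), Mul(Rational(1, 6), q, t))) = Add(Rational(-2, 3), Mul(Rational(1, 3), t, Pow(Add(-4, q), -1)), Mul(Rational(1, 6), q, t)))
Add(1443, Mul(-1, Mul(Function('F')(T, 6), Function('I')(9, 5)))) = Add(1443, Mul(-1, Mul(Mul(Rational(1, 6), Pow(Add(-4, 6), -1), Add(16, Mul(-4, 6), Mul(2, Rational(1, 5)), Mul(Rational(1, 5), Pow(6, 2)), Mul(-4, 6, Rational(1, 5)))), 5))) = Add(1443, Mul(-1, Mul(Mul(Rational(1, 6), Pow(2, -1), Add(16, -24, Rational(2, 5), Mul(Rational(1, 5), 36), Rational(-24, 5))), 5))) = Add(1443, Mul(-1, Mul(Mul(Rational(1, 6), Rational(1, 2), Add(16, -24, Rational(2, 5), Rational(36, 5), Rational(-24, 5))), 5))) = Add(1443, Mul(-1, Mul(Mul(Rational(1, 6), Rational(1, 2), Rational(-26, 5)), 5))) = Add(1443, Mul(-1, Mul(Rational(-13, 30), 5))) = Add(1443, Mul(-1, Rational(-13, 6))) = Add(1443, Rational(13, 6)) = Rational(8671, 6)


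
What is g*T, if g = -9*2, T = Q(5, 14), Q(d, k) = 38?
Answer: -684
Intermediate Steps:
T = 38
g = -18
g*T = -18*38 = -684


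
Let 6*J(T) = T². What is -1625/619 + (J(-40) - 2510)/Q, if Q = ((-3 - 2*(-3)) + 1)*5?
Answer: -426337/3714 ≈ -114.79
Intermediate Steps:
J(T) = T²/6
Q = 20 (Q = ((-3 + 6) + 1)*5 = (3 + 1)*5 = 4*5 = 20)
-1625/619 + (J(-40) - 2510)/Q = -1625/619 + ((⅙)*(-40)² - 2510)/20 = -1625*1/619 + ((⅙)*1600 - 2510)*(1/20) = -1625/619 + (800/3 - 2510)*(1/20) = -1625/619 - 6730/3*1/20 = -1625/619 - 673/6 = -426337/3714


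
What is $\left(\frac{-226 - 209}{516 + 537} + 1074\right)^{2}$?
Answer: $\frac{142000095241}{123201} \approx 1.1526 \cdot 10^{6}$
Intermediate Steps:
$\left(\frac{-226 - 209}{516 + 537} + 1074\right)^{2} = \left(- \frac{435}{1053} + 1074\right)^{2} = \left(\left(-435\right) \frac{1}{1053} + 1074\right)^{2} = \left(- \frac{145}{351} + 1074\right)^{2} = \left(\frac{376829}{351}\right)^{2} = \frac{142000095241}{123201}$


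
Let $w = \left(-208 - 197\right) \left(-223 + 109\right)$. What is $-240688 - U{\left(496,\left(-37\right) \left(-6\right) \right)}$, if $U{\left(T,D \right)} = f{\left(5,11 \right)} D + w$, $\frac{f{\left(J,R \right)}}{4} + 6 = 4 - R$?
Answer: $-275314$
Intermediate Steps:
$f{\left(J,R \right)} = -8 - 4 R$ ($f{\left(J,R \right)} = -24 + 4 \left(4 - R\right) = -24 - \left(-16 + 4 R\right) = -8 - 4 R$)
$w = 46170$ ($w = \left(-405\right) \left(-114\right) = 46170$)
$U{\left(T,D \right)} = 46170 - 52 D$ ($U{\left(T,D \right)} = \left(-8 - 44\right) D + 46170 = - 52 D + 46170 = 46170 - 52 D$)
$-240688 - U{\left(496,\left(-37\right) \left(-6\right) \right)} = -240688 - \left(46170 - 52 \left(\left(-37\right) \left(-6\right)\right)\right) = -240688 - \left(46170 - 11544\right) = -240688 - 34626 = -275314$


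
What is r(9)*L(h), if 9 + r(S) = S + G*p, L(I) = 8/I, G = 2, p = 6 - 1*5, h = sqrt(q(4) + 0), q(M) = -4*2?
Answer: -4*I*sqrt(2) ≈ -5.6569*I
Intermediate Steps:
q(M) = -8
h = 2*I*sqrt(2) (h = sqrt(-8 + 0) = sqrt(-8) = 2*I*sqrt(2) ≈ 2.8284*I)
p = 1 (p = 6 - 5 = 1)
r(S) = -7 + S (r(S) = -9 + (S + 2*1) = -9 + (S + 2) = -9 + (2 + S) = -7 + S)
r(9)*L(h) = (-7 + 9)*(8/((2*I*sqrt(2)))) = 2*(8*(-I*sqrt(2)/4)) = 2*(-2*I*sqrt(2)) = -4*I*sqrt(2)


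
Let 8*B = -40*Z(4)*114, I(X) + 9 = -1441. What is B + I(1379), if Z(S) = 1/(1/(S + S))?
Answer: -6010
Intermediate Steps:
I(X) = -1450 (I(X) = -9 - 1441 = -1450)
Z(S) = 2*S (Z(S) = 1/(1/(2*S)) = 2*S)
B = -4560 (B = (-80*4*114)/8 = (-40*8*114)/8 = (-320*114)/8 = (⅛)*(-36480) = -4560)
B + I(1379) = -4560 - 1450 = -6010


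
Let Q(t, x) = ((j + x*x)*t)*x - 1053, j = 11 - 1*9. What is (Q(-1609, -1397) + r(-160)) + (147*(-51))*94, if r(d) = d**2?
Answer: 4386777832132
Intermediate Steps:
j = 2 (j = 11 - 9 = 2)
Q(t, x) = -1053 + t*x*(2 + x**2) (Q(t, x) = ((2 + x*x)*t)*x - 1053 = ((2 + x**2)*t)*x - 1053 = (t*(2 + x**2))*x - 1053 = t*x*(2 + x**2) - 1053 = -1053 + t*x*(2 + x**2))
(Q(-1609, -1397) + r(-160)) + (147*(-51))*94 = ((-1053 - 1609*(-1397)**3 + 2*(-1609)*(-1397)) + (-160)**2) + (147*(-51))*94 = ((-1053 - 1609*(-2726397773) + 4495546) + 25600) - 7497*94 = ((-1053 + 4386774016757 + 4495546) + 25600) - 704718 = (4386778511250 + 25600) - 704718 = 4386778536850 - 704718 = 4386777832132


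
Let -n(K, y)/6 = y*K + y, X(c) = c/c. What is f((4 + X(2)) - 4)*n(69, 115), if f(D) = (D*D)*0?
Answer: 0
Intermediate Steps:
X(c) = 1
n(K, y) = -6*y - 6*K*y (n(K, y) = -6*(y*K + y) = -6*(K*y + y) = -6*(y + K*y) = -6*y - 6*K*y)
f(D) = 0 (f(D) = D²*0 = 0)
f((4 + X(2)) - 4)*n(69, 115) = 0*(-6*115*(1 + 69)) = 0*(-6*115*70) = 0*(-48300) = 0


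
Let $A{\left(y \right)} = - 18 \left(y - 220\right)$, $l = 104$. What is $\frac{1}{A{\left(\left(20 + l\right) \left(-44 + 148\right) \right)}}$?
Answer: $- \frac{1}{228168} \approx -4.3827 \cdot 10^{-6}$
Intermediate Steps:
$A{\left(y \right)} = 3960 - 18 y$ ($A{\left(y \right)} = - 18 \left(-220 + y\right) = 3960 - 18 y$)
$\frac{1}{A{\left(\left(20 + l\right) \left(-44 + 148\right) \right)}} = \frac{1}{3960 - 18 \left(20 + 104\right) \left(-44 + 148\right)} = \frac{1}{3960 - 18 \cdot 124 \cdot 104} = \frac{1}{3960 - 232128} = \frac{1}{-228168} = - \frac{1}{228168}$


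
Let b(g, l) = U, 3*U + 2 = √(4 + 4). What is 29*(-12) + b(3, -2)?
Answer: -1046/3 + 2*√2/3 ≈ -347.72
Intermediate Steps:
U = -⅔ + 2*√2/3 (U = -⅔ + √(4 + 4)/3 = -⅔ + √8/3 = -⅔ + (2*√2)/3 = -⅔ + 2*√2/3 ≈ 0.27614)
b(g, l) = -⅔ + 2*√2/3
29*(-12) + b(3, -2) = 29*(-12) + (-⅔ + 2*√2/3) = -348 + (-⅔ + 2*√2/3) = -1046/3 + 2*√2/3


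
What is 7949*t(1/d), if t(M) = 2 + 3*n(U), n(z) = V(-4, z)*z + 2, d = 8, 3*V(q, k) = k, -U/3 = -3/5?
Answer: 2233669/25 ≈ 89347.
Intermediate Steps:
U = 9/5 (U = -(-9)/5 = -3*(-⅗) = 9/5 ≈ 1.8000)
V(q, k) = k/3
n(z) = 2 + z²/3 (n(z) = (z/3)*z + 2 = z²/3 + 2 = 2 + z²/3)
t(M) = 281/25 (t(M) = 2 + 3*(2 + (9/5)²/3) = 2 + 3*(2 + (⅓)*(81/25)) = 2 + 3*(2 + 27/25) = 2 + 3*(77/25) = 2 + 231/25 = 281/25)
7949*t(1/d) = 7949*(281/25) = 2233669/25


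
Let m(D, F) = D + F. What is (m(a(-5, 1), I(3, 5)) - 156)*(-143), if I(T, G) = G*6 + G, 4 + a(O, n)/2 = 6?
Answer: 16731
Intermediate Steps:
a(O, n) = 4 (a(O, n) = -8 + 2*6 = -8 + 12 = 4)
I(T, G) = 7*G (I(T, G) = 6*G + G = 7*G)
(m(a(-5, 1), I(3, 5)) - 156)*(-143) = ((4 + 7*5) - 156)*(-143) = ((4 + 35) - 156)*(-143) = (39 - 156)*(-143) = -117*(-143) = 16731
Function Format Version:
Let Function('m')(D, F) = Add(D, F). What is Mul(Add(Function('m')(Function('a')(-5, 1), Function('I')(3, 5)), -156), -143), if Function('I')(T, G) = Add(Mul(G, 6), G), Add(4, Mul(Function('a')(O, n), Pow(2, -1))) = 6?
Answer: 16731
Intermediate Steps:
Function('a')(O, n) = 4 (Function('a')(O, n) = Add(-8, Mul(2, 6)) = Add(-8, 12) = 4)
Function('I')(T, G) = Mul(7, G) (Function('I')(T, G) = Add(Mul(6, G), G) = Mul(7, G))
Mul(Add(Function('m')(Function('a')(-5, 1), Function('I')(3, 5)), -156), -143) = Mul(Add(Add(4, Mul(7, 5)), -156), -143) = Mul(Add(Add(4, 35), -156), -143) = Mul(Add(39, -156), -143) = Mul(-117, -143) = 16731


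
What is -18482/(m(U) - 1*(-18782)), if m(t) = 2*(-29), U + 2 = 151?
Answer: -9241/9362 ≈ -0.98708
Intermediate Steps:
U = 149 (U = -2 + 151 = 149)
m(t) = -58
-18482/(m(U) - 1*(-18782)) = -18482/(-58 - 1*(-18782)) = -18482/(-58 + 18782) = -18482/18724 = -18482*1/18724 = -9241/9362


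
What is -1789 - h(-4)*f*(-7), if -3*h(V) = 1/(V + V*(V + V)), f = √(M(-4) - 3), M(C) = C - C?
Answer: -1789 - I*√3/12 ≈ -1789.0 - 0.14434*I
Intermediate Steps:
M(C) = 0
f = I*√3 (f = √(0 - 3) = √(-3) = I*√3 ≈ 1.732*I)
h(V) = -1/(3*(V + 2*V²)) (h(V) = -1/(3*(V + V*(V + V))) = -1/(3*(V + V*(2*V))) = -1/(3*(V + 2*V²)))
-1789 - h(-4)*f*(-7) = -1789 - (-⅓/(-4*(1 + 2*(-4))))*(I*√3)*(-7) = -1789 - (-⅓*(-¼)/(1 - 8))*(I*√3)*(-7) = -1789 - (-⅓*(-¼)/(-7))*(I*√3)*(-7) = -1789 - (-⅓*(-¼)*(-⅐))*(I*√3)*(-7) = -1789 - (-I*√3/84)*(-7) = -1789 - I*√3/12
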